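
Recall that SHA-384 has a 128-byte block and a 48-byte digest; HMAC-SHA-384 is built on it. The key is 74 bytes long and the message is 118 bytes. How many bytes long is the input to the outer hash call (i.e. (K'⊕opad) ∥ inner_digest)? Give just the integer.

176

Key is 74 ≤ 128 bytes, zero-padded: |K'| = 128.
Outer input = (K'⊕opad) ∥ H(inner) → 128 + 48 = 176 bytes.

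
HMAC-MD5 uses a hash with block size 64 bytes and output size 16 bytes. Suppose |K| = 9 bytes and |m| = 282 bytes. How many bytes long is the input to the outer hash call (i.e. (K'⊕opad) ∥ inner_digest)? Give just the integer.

Key is 9 ≤ 64 bytes, zero-padded: |K'| = 64.
Outer input = (K'⊕opad) ∥ H(inner) → 64 + 16 = 80 bytes.

80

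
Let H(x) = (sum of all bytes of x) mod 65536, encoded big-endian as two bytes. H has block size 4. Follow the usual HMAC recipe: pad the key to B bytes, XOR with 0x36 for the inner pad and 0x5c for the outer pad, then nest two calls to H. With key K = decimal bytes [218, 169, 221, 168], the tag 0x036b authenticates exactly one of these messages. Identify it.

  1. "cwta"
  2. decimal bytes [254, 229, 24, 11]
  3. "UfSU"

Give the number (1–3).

3

Key decimal bytes [218, 169, 221, 168] = da a9 dd a8 is exactly B = 4 bytes: K' = da a9 dd a8.
K' ⊕ ipad = ec 9f eb 9e; K' ⊕ opad = 86 f5 81 f4.
m1: inner = H(ec 9f eb 9e 63 77 74 61) = 04 c3; tag = H(86 f5 81 f4 04 c3) = 03b7
m2: inner = H(ec 9f eb 9e fe e5 18 0b) = 05 1a; tag = H(86 f5 81 f4 05 1a) = 030f
m3: inner = H(ec 9f eb 9e 55 66 53 55) = 04 77; tag = H(86 f5 81 f4 04 77) = 036b ← matches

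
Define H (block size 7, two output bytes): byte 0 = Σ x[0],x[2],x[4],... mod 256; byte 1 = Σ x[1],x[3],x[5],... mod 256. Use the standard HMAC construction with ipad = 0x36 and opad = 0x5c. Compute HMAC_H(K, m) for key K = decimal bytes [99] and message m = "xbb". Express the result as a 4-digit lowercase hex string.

Key decimal bytes [99] = 63 is 1 byte ≤ B = 7; zero-pad to 7 bytes: K' = 63 00 00 00 00 00 00.
K' ⊕ ipad = 55 36 36 36 36 36 36.  K' ⊕ opad = 3f 5c 5c 5c 5c 5c 5c.
Inner input = (K'⊕ipad) ∥ m = 55 36 36 36 36 36 36 ∥ 78 62 62.
Inner hash: even-index sum = 345 mod 256 = 89; odd-index sum = 380 mod 256 = 124 → 59 7c.
Outer input = (K'⊕opad) ∥ inner = 3f 5c 5c 5c 5c 5c 5c ∥ 59 7c.
Outer hash (tag): even-index sum = 463 mod 256 = 207; odd-index sum = 365 mod 256 = 109 → cf 6d.

cf6d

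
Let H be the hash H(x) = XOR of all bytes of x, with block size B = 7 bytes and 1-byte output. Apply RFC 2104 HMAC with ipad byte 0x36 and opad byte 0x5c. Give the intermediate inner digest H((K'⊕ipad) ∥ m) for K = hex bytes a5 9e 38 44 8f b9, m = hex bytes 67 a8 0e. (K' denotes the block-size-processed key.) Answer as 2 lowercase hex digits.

86

Key hex bytes a5 9e 38 44 8f b9 is 6 bytes ≤ B = 7; zero-pad to 7 bytes: K' = a5 9e 38 44 8f b9 00.
K' ⊕ ipad = 93 a8 0e 72 b9 8f 36.
Inner input = 93 a8 0e 72 b9 8f 36 ∥ 67 a8 0e.
Inner hash: XOR 93⊕a8⊕0e⊕72⊕b9⊕8f⊕36⊕67⊕a8⊕0e = 86.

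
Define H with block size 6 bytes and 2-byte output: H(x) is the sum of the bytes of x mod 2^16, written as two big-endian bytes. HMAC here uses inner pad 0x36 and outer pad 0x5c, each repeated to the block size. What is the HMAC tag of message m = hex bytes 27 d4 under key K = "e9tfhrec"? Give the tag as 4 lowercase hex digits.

Key "e9tfhrec" = 65 39 74 66 68 72 65 63 is 8 bytes > B = 6, so hash it first: H(key) = 03 1a, then zero-pad to 6 bytes: K' = 03 1a 00 00 00 00.
K' ⊕ ipad = 35 2c 36 36 36 36.  K' ⊕ opad = 5f 46 5c 5c 5c 5c.
Inner input = (K'⊕ipad) ∥ m = 35 2c 36 36 36 36 ∥ 27 d4.
Inner hash: sum = 53+44+54+54+54+54+39+212 = 564 → 02 34.
Outer input = (K'⊕opad) ∥ inner = 5f 46 5c 5c 5c 5c ∥ 02 34.
Outer hash (tag): sum = 95+70+92+92+92+92+2+52 = 587 → 02 4b.

024b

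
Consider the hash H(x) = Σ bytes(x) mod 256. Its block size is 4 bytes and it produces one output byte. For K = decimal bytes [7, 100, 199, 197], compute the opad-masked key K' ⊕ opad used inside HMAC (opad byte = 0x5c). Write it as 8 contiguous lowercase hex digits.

Key decimal bytes [7, 100, 199, 197] = 07 64 c7 c5 is exactly B = 4 bytes: K' = 07 64 c7 c5.
XOR each byte with 0x5c: 07⊕5c=5b, 64⊕5c=38, c7⊕5c=9b, c5⊕5c=99.

5b389b99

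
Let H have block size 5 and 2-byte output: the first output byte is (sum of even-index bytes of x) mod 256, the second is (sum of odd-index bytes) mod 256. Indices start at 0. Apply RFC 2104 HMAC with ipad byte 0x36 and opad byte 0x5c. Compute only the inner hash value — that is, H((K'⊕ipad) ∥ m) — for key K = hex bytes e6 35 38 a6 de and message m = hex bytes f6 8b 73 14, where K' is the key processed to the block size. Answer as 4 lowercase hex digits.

65fc

Key hex bytes e6 35 38 a6 de is exactly B = 5 bytes: K' = e6 35 38 a6 de.
K' ⊕ ipad = d0 03 0e 90 e8.
Inner input = d0 03 0e 90 e8 ∥ f6 8b 73 14.
Inner hash: even-index sum = 613 mod 256 = 101; odd-index sum = 508 mod 256 = 252 → 65 fc.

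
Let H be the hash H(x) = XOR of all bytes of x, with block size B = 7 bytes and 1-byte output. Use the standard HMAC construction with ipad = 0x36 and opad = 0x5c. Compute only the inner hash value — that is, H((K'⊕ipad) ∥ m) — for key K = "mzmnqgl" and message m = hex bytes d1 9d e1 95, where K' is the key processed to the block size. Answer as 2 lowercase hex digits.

Key "mzmnqgl" = 6d 7a 6d 6e 71 67 6c is exactly B = 7 bytes: K' = 6d 7a 6d 6e 71 67 6c.
K' ⊕ ipad = 5b 4c 5b 58 47 51 5a.
Inner input = 5b 4c 5b 58 47 51 5a ∥ d1 9d e1 95.
Inner hash: XOR 5b⊕4c⊕5b⊕58⊕47⊕51⊕5a⊕d1⊕9d⊕e1⊕95 = 60.

60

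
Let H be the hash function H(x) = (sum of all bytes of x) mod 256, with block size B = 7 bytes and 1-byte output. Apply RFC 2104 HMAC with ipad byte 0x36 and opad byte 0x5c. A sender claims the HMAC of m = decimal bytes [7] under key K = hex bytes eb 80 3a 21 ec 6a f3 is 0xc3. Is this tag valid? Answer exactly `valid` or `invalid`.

Key hex bytes eb 80 3a 21 ec 6a f3 is exactly B = 7 bytes: K' = eb 80 3a 21 ec 6a f3.
K' ⊕ ipad = dd b6 0c 17 da 5c c5; K' ⊕ opad = b7 dc 66 7d b0 36 af.
Inner hash: sum = 221+182+12+23+218+92+197+7 = 952; mod 256 = 184 → b8.
Outer hash (recomputed tag): sum = 183+220+102+125+176+54+175+184 = 1219; mod 256 = 195 → c3.
Recomputed tag = c3; claimed = c3 → match.

valid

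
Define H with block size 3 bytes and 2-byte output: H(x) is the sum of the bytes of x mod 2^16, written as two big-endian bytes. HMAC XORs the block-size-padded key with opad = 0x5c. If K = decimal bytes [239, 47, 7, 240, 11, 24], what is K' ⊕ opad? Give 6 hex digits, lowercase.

5e645c

Key decimal bytes [239, 47, 7, 240, 11, 24] = ef 2f 07 f0 0b 18 is 6 bytes > B = 3, so hash it first: H(key) = 02 38, then zero-pad to 3 bytes: K' = 02 38 00.
XOR each byte with 0x5c: 02⊕5c=5e, 38⊕5c=64, 00⊕5c=5c.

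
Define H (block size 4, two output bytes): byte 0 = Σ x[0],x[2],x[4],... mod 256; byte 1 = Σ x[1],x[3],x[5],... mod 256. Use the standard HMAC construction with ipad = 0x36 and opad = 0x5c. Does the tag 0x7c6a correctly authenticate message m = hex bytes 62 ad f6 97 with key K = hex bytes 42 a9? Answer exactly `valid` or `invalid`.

valid

Key hex bytes 42 a9 is 2 bytes ≤ B = 4; zero-pad to 4 bytes: K' = 42 a9 00 00.
K' ⊕ ipad = 74 9f 36 36; K' ⊕ opad = 1e f5 5c 5c.
Inner hash: even-index sum = 514 mod 256 = 2; odd-index sum = 537 mod 256 = 25 → 02 19.
Outer hash (recomputed tag): even-index sum = 124 mod 256 = 124; odd-index sum = 362 mod 256 = 106 → 7c 6a.
Recomputed tag = 7c6a; claimed = 7c6a → match.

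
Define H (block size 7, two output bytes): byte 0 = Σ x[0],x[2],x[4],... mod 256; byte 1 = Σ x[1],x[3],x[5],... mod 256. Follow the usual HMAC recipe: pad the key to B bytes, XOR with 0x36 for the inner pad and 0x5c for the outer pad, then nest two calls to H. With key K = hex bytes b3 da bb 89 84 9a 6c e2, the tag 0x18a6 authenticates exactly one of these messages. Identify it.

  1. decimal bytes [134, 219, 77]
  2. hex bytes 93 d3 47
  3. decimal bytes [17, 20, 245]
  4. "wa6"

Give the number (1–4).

4

Key hex bytes b3 da bb 89 84 9a 6c e2 is 8 bytes > B = 7, so hash it first: H(key) = 5e df, then zero-pad to 7 bytes: K' = 5e df 00 00 00 00 00.
K' ⊕ ipad = 68 e9 36 36 36 36 36; K' ⊕ opad = 02 83 5c 5c 5c 5c 5c.
m1: inner = H(68 e9 36 36 36 36 36 86 db 4d) = e5 28; tag = H(02 83 5c 5c 5c 5c 5c e5 28) = 3e20
m2: inner = H(68 e9 36 36 36 36 36 93 d3 47) = dd 2f; tag = H(02 83 5c 5c 5c 5c 5c dd 2f) = 4518
m3: inner = H(68 e9 36 36 36 36 36 11 14 f5) = 1e 5b; tag = H(02 83 5c 5c 5c 5c 5c 1e 5b) = 7159
m4: inner = H(68 e9 36 36 36 36 36 77 61 36) = 6b 02; tag = H(02 83 5c 5c 5c 5c 5c 6b 02) = 18a6 ← matches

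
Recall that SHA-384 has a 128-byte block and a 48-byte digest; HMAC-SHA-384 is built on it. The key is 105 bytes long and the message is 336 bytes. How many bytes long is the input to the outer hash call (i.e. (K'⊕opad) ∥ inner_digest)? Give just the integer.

176

Key is 105 ≤ 128 bytes, zero-padded: |K'| = 128.
Outer input = (K'⊕opad) ∥ H(inner) → 128 + 48 = 176 bytes.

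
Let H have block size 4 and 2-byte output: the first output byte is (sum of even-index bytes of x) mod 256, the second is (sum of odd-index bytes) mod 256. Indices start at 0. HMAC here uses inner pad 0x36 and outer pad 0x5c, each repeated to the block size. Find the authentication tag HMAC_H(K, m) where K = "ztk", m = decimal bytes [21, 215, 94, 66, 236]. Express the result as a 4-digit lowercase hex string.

Key "ztk" = 7a 74 6b is 3 bytes ≤ B = 4; zero-pad to 4 bytes: K' = 7a 74 6b 00.
K' ⊕ ipad = 4c 42 5d 36.  K' ⊕ opad = 26 28 37 5c.
Inner input = (K'⊕ipad) ∥ m = 4c 42 5d 36 ∥ 15 d7 5e 42 ec.
Inner hash: even-index sum = 520 mod 256 = 8; odd-index sum = 401 mod 256 = 145 → 08 91.
Outer input = (K'⊕opad) ∥ inner = 26 28 37 5c ∥ 08 91.
Outer hash (tag): even-index sum = 101 mod 256 = 101; odd-index sum = 277 mod 256 = 21 → 65 15.

6515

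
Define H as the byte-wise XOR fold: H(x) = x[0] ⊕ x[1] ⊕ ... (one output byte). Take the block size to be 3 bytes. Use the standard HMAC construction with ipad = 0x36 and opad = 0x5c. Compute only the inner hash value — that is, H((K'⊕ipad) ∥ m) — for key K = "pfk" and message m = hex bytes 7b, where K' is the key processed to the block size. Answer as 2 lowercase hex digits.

Key "pfk" = 70 66 6b is exactly B = 3 bytes: K' = 70 66 6b.
K' ⊕ ipad = 46 50 5d.
Inner input = 46 50 5d ∥ 7b.
Inner hash: XOR 46⊕50⊕5d⊕7b = 30.

30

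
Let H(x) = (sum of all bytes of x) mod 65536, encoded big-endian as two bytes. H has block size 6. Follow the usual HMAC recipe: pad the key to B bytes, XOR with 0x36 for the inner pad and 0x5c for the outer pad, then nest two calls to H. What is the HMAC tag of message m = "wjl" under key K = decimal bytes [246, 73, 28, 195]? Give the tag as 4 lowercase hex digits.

Key decimal bytes [246, 73, 28, 195] = f6 49 1c c3 is 4 bytes ≤ B = 6; zero-pad to 6 bytes: K' = f6 49 1c c3 00 00.
K' ⊕ ipad = c0 7f 2a f5 36 36.  K' ⊕ opad = aa 15 40 9f 5c 5c.
Inner input = (K'⊕ipad) ∥ m = c0 7f 2a f5 36 36 ∥ 77 6a 6c.
Inner hash: sum = 192+127+42+245+54+54+119+106+108 = 1047 → 04 17.
Outer input = (K'⊕opad) ∥ inner = aa 15 40 9f 5c 5c ∥ 04 17.
Outer hash (tag): sum = 170+21+64+159+92+92+4+23 = 625 → 02 71.

0271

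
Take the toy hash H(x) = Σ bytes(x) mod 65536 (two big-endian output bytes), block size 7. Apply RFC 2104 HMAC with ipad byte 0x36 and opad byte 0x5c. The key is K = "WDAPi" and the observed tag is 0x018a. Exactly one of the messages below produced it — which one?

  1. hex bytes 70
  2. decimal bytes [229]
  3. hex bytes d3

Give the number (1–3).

Key "WDAPi" = 57 44 41 50 69 is 5 bytes ≤ B = 7; zero-pad to 7 bytes: K' = 57 44 41 50 69 00 00.
K' ⊕ ipad = 61 72 77 66 5f 36 36; K' ⊕ opad = 0b 18 1d 0c 35 5c 5c.
m1: inner = H(61 72 77 66 5f 36 36 70) = 02 eb; tag = H(0b 18 1d 0c 35 5c 5c 02 eb) = 0226
m2: inner = H(61 72 77 66 5f 36 36 e5) = 03 60; tag = H(0b 18 1d 0c 35 5c 5c 03 60) = 019c
m3: inner = H(61 72 77 66 5f 36 36 d3) = 03 4e; tag = H(0b 18 1d 0c 35 5c 5c 03 4e) = 018a ← matches

3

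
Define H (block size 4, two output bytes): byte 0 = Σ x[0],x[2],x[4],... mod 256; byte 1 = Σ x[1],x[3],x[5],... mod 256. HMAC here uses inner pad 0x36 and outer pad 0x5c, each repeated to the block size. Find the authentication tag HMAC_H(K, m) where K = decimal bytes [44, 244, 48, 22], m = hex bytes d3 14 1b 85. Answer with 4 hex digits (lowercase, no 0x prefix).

Key decimal bytes [44, 244, 48, 22] = 2c f4 30 16 is exactly B = 4 bytes: K' = 2c f4 30 16.
K' ⊕ ipad = 1a c2 06 20.  K' ⊕ opad = 70 a8 6c 4a.
Inner input = (K'⊕ipad) ∥ m = 1a c2 06 20 ∥ d3 14 1b 85.
Inner hash: even-index sum = 270 mod 256 = 14; odd-index sum = 379 mod 256 = 123 → 0e 7b.
Outer input = (K'⊕opad) ∥ inner = 70 a8 6c 4a ∥ 0e 7b.
Outer hash (tag): even-index sum = 234 mod 256 = 234; odd-index sum = 365 mod 256 = 109 → ea 6d.

ea6d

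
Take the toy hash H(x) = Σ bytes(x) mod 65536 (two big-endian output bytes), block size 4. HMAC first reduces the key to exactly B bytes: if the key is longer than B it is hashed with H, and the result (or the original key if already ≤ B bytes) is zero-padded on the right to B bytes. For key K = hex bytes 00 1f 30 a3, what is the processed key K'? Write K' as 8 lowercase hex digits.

Key hex bytes 00 1f 30 a3 is exactly B = 4 bytes: K' = 00 1f 30 a3.

001f30a3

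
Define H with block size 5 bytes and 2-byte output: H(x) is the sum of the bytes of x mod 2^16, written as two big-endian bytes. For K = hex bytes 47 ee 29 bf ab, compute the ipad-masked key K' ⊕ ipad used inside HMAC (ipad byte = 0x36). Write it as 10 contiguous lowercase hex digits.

71d81f899d

Key hex bytes 47 ee 29 bf ab is exactly B = 5 bytes: K' = 47 ee 29 bf ab.
XOR each byte with 0x36: 47⊕36=71, ee⊕36=d8, 29⊕36=1f, bf⊕36=89, ab⊕36=9d.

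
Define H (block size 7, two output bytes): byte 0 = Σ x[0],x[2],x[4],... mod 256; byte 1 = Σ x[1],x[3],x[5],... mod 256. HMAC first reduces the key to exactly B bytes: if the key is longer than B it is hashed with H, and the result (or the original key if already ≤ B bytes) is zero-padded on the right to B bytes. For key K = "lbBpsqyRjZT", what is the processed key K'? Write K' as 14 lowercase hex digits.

|K| = 11 > B = 7, so first hash the key.
H(K): even-index sum = 600 mod 256 = 88; odd-index sum = 495 mod 256 = 239 → 58 ef.
Zero-pad H(K) = 58 ef to 7 bytes: K' = 58 ef 00 00 00 00 00.

58ef0000000000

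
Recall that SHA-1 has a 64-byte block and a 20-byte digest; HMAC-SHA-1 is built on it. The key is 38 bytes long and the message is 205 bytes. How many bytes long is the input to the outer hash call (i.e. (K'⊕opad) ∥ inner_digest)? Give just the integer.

Key is 38 ≤ 64 bytes, zero-padded: |K'| = 64.
Outer input = (K'⊕opad) ∥ H(inner) → 64 + 20 = 84 bytes.

84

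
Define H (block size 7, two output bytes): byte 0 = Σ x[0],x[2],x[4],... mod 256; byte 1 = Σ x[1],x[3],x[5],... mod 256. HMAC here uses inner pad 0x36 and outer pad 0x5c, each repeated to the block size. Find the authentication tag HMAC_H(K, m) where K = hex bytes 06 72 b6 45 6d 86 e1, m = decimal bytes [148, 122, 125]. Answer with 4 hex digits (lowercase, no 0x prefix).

aa7d

Key hex bytes 06 72 b6 45 6d 86 e1 is exactly B = 7 bytes: K' = 06 72 b6 45 6d 86 e1.
K' ⊕ ipad = 30 44 80 73 5b b0 d7.  K' ⊕ opad = 5a 2e ea 19 31 da bd.
Inner input = (K'⊕ipad) ∥ m = 30 44 80 73 5b b0 d7 ∥ 94 7a 7d.
Inner hash: even-index sum = 604 mod 256 = 92; odd-index sum = 632 mod 256 = 120 → 5c 78.
Outer input = (K'⊕opad) ∥ inner = 5a 2e ea 19 31 da bd ∥ 5c 78.
Outer hash (tag): even-index sum = 682 mod 256 = 170; odd-index sum = 381 mod 256 = 125 → aa 7d.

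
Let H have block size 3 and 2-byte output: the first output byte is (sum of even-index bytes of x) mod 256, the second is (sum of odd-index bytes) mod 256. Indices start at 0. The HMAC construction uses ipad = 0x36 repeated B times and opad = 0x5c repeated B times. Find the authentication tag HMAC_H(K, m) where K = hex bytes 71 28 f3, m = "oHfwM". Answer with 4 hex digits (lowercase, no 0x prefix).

Key hex bytes 71 28 f3 is exactly B = 3 bytes: K' = 71 28 f3.
K' ⊕ ipad = 47 1e c5.  K' ⊕ opad = 2d 74 af.
Inner input = (K'⊕ipad) ∥ m = 47 1e c5 ∥ 6f 48 66 77 4d.
Inner hash: even-index sum = 459 mod 256 = 203; odd-index sum = 320 mod 256 = 64 → cb 40.
Outer input = (K'⊕opad) ∥ inner = 2d 74 af ∥ cb 40.
Outer hash (tag): even-index sum = 284 mod 256 = 28; odd-index sum = 319 mod 256 = 63 → 1c 3f.

1c3f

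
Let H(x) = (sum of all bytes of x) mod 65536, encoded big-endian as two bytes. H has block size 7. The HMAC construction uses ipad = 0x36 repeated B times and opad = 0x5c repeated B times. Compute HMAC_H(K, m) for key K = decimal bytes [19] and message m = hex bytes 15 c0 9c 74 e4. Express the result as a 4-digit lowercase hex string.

Key decimal bytes [19] = 13 is 1 byte ≤ B = 7; zero-pad to 7 bytes: K' = 13 00 00 00 00 00 00.
K' ⊕ ipad = 25 36 36 36 36 36 36.  K' ⊕ opad = 4f 5c 5c 5c 5c 5c 5c.
Inner input = (K'⊕ipad) ∥ m = 25 36 36 36 36 36 36 ∥ 15 c0 9c 74 e4.
Inner hash: sum = 37+54+54+54+54+54+54+21+192+156+116+228 = 1074 → 04 32.
Outer input = (K'⊕opad) ∥ inner = 4f 5c 5c 5c 5c 5c 5c ∥ 04 32.
Outer hash (tag): sum = 79+92+92+92+92+92+92+4+50 = 685 → 02 ad.

02ad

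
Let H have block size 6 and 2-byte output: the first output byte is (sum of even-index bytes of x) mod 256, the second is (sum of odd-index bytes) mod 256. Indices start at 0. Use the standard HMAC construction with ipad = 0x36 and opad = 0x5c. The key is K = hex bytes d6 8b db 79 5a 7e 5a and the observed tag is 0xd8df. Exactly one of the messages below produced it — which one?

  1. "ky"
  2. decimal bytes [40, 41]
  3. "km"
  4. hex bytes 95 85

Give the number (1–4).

2

Key hex bytes d6 8b db 79 5a 7e 5a is 7 bytes > B = 6, so hash it first: H(key) = 65 82, then zero-pad to 6 bytes: K' = 65 82 00 00 00 00.
K' ⊕ ipad = 53 b4 36 36 36 36; K' ⊕ opad = 39 de 5c 5c 5c 5c.
m1: inner = H(53 b4 36 36 36 36 6b 79) = 2a 99; tag = H(39 de 5c 5c 5c 5c 2a 99) = 1b2f
m2: inner = H(53 b4 36 36 36 36 28 29) = e7 49; tag = H(39 de 5c 5c 5c 5c e7 49) = d8df ← matches
m3: inner = H(53 b4 36 36 36 36 6b 6d) = 2a 8d; tag = H(39 de 5c 5c 5c 5c 2a 8d) = 1b23
m4: inner = H(53 b4 36 36 36 36 95 85) = 54 a5; tag = H(39 de 5c 5c 5c 5c 54 a5) = 453b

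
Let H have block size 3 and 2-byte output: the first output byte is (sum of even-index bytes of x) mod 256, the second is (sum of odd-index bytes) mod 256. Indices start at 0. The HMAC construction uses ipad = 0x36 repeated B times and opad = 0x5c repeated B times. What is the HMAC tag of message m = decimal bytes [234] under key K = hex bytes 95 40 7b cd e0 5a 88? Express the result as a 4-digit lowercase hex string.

Key hex bytes 95 40 7b cd e0 5a 88 is 7 bytes > B = 3, so hash it first: H(key) = 78 67, then zero-pad to 3 bytes: K' = 78 67 00.
K' ⊕ ipad = 4e 51 36.  K' ⊕ opad = 24 3b 5c.
Inner input = (K'⊕ipad) ∥ m = 4e 51 36 ∥ ea.
Inner hash: even-index sum = 132 mod 256 = 132; odd-index sum = 315 mod 256 = 59 → 84 3b.
Outer input = (K'⊕opad) ∥ inner = 24 3b 5c ∥ 84 3b.
Outer hash (tag): even-index sum = 187 mod 256 = 187; odd-index sum = 191 mod 256 = 191 → bb bf.

bbbf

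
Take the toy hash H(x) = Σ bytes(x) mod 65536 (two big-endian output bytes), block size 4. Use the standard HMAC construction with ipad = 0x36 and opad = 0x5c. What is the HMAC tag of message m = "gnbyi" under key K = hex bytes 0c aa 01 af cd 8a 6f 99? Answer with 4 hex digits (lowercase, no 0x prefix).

0260

Key hex bytes 0c aa 01 af cd 8a 6f 99 is 8 bytes > B = 4, so hash it first: H(key) = 03 c5, then zero-pad to 4 bytes: K' = 03 c5 00 00.
K' ⊕ ipad = 35 f3 36 36.  K' ⊕ opad = 5f 99 5c 5c.
Inner input = (K'⊕ipad) ∥ m = 35 f3 36 36 ∥ 67 6e 62 79 69.
Inner hash: sum = 53+243+54+54+103+110+98+121+105 = 941 → 03 ad.
Outer input = (K'⊕opad) ∥ inner = 5f 99 5c 5c ∥ 03 ad.
Outer hash (tag): sum = 95+153+92+92+3+173 = 608 → 02 60.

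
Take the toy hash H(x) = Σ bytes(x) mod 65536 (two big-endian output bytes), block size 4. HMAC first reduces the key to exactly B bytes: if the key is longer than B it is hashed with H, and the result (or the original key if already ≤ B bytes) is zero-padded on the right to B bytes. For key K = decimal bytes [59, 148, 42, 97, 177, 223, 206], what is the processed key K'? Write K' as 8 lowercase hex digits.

|K| = 7 > B = 4, so first hash the key.
H(K): sum = 59+148+42+97+177+223+206 = 952 → 03 b8.
Zero-pad H(K) = 03 b8 to 4 bytes: K' = 03 b8 00 00.

03b80000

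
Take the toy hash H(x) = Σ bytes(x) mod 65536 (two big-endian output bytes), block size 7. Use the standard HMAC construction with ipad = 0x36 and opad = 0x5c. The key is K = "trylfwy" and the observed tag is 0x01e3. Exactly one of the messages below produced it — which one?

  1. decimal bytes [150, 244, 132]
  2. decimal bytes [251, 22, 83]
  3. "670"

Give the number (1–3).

Key "trylfwy" = 74 72 79 6c 66 77 79 is exactly B = 7 bytes: K' = 74 72 79 6c 66 77 79.
K' ⊕ ipad = 42 44 4f 5a 50 41 4f; K' ⊕ opad = 28 2e 25 30 3a 2b 25.
m1: inner = H(42 44 4f 5a 50 41 4f 96 f4 84) = 04 1d; tag = H(28 2e 25 30 3a 2b 25 04 1d) = 0156
m2: inner = H(42 44 4f 5a 50 41 4f fb 16 53) = 03 73; tag = H(28 2e 25 30 3a 2b 25 03 73) = 01ab
m3: inner = H(42 44 4f 5a 50 41 4f 36 37 30) = 02 ac; tag = H(28 2e 25 30 3a 2b 25 02 ac) = 01e3 ← matches

3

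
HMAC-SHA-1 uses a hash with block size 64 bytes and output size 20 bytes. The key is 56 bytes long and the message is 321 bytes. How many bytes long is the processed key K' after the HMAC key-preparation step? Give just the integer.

Key is 56 ≤ 64 bytes, zero-padded: |K'| = 64.

64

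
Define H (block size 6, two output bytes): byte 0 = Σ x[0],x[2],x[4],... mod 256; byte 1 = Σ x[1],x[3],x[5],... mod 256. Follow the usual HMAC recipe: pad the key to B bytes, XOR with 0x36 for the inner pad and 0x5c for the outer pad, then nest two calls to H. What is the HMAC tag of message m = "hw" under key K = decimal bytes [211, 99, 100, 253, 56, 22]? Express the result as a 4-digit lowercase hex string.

d8e1

Key decimal bytes [211, 99, 100, 253, 56, 22] = d3 63 64 fd 38 16 is exactly B = 6 bytes: K' = d3 63 64 fd 38 16.
K' ⊕ ipad = e5 55 52 cb 0e 20.  K' ⊕ opad = 8f 3f 38 a1 64 4a.
Inner input = (K'⊕ipad) ∥ m = e5 55 52 cb 0e 20 ∥ 68 77.
Inner hash: even-index sum = 429 mod 256 = 173; odd-index sum = 439 mod 256 = 183 → ad b7.
Outer input = (K'⊕opad) ∥ inner = 8f 3f 38 a1 64 4a ∥ ad b7.
Outer hash (tag): even-index sum = 472 mod 256 = 216; odd-index sum = 481 mod 256 = 225 → d8 e1.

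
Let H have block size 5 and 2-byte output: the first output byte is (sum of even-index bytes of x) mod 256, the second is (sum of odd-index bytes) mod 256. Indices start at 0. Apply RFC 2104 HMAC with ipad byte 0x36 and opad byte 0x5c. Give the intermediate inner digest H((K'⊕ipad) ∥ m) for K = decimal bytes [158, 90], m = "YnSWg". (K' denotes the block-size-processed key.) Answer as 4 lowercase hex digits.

d9b5

Key decimal bytes [158, 90] = 9e 5a is 2 bytes ≤ B = 5; zero-pad to 5 bytes: K' = 9e 5a 00 00 00.
K' ⊕ ipad = a8 6c 36 36 36.
Inner input = a8 6c 36 36 36 ∥ 59 6e 53 57 67.
Inner hash: even-index sum = 473 mod 256 = 217; odd-index sum = 437 mod 256 = 181 → d9 b5.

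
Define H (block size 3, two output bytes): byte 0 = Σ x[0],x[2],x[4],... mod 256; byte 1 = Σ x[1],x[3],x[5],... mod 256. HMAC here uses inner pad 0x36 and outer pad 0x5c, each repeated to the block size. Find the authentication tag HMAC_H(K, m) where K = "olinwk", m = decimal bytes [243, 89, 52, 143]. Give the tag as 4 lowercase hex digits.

09b0

Key "olinwk" = 6f 6c 69 6e 77 6b is 6 bytes > B = 3, so hash it first: H(key) = 4f 45, then zero-pad to 3 bytes: K' = 4f 45 00.
K' ⊕ ipad = 79 73 36.  K' ⊕ opad = 13 19 5c.
Inner input = (K'⊕ipad) ∥ m = 79 73 36 ∥ f3 59 34 8f.
Inner hash: even-index sum = 407 mod 256 = 151; odd-index sum = 410 mod 256 = 154 → 97 9a.
Outer input = (K'⊕opad) ∥ inner = 13 19 5c ∥ 97 9a.
Outer hash (tag): even-index sum = 265 mod 256 = 9; odd-index sum = 176 mod 256 = 176 → 09 b0.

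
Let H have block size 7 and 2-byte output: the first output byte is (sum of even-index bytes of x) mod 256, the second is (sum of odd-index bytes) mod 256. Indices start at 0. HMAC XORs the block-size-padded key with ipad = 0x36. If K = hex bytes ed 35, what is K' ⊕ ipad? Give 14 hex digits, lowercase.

Key hex bytes ed 35 is 2 bytes ≤ B = 7; zero-pad to 7 bytes: K' = ed 35 00 00 00 00 00.
XOR each byte with 0x36: ed⊕36=db, 35⊕36=03, 00⊕36=36, 00⊕36=36, 00⊕36=36, 00⊕36=36, 00⊕36=36.

db033636363636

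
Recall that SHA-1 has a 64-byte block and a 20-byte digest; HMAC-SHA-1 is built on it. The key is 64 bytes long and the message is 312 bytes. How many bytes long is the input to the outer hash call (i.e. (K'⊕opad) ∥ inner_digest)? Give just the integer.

84

Key is 64 ≤ 64 bytes, zero-padded: |K'| = 64.
Outer input = (K'⊕opad) ∥ H(inner) → 64 + 20 = 84 bytes.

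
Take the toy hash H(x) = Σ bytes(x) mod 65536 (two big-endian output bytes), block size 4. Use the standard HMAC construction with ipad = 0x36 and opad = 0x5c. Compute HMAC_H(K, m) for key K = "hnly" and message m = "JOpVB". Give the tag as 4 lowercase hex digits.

Key "hnly" = 68 6e 6c 79 is exactly B = 4 bytes: K' = 68 6e 6c 79.
K' ⊕ ipad = 5e 58 5a 4f.  K' ⊕ opad = 34 32 30 25.
Inner input = (K'⊕ipad) ∥ m = 5e 58 5a 4f ∥ 4a 4f 70 56 42.
Inner hash: sum = 94+88+90+79+74+79+112+86+66 = 768 → 03 00.
Outer input = (K'⊕opad) ∥ inner = 34 32 30 25 ∥ 03 00.
Outer hash (tag): sum = 52+50+48+37+3+0 = 190 → 00 be.

00be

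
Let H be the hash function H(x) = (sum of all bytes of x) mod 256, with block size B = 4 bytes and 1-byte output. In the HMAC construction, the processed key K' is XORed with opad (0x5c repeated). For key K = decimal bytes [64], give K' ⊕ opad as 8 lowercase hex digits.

1c5c5c5c

Key decimal bytes [64] = 40 is 1 byte ≤ B = 4; zero-pad to 4 bytes: K' = 40 00 00 00.
XOR each byte with 0x5c: 40⊕5c=1c, 00⊕5c=5c, 00⊕5c=5c, 00⊕5c=5c.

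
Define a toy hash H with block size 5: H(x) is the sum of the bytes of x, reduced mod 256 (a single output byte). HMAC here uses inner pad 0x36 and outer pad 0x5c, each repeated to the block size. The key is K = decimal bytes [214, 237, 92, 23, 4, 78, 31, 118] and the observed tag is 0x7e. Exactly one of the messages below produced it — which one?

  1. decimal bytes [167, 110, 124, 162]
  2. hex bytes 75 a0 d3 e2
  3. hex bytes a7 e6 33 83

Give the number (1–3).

2

Key decimal bytes [214, 237, 92, 23, 4, 78, 31, 118] = d6 ed 5c 17 04 4e 1f 76 is 8 bytes > B = 5, so hash it first: H(key) = 1d, then zero-pad to 5 bytes: K' = 1d 00 00 00 00.
K' ⊕ ipad = 2b 36 36 36 36; K' ⊕ opad = 41 5c 5c 5c 5c.
m1: inner = H(2b 36 36 36 36 a7 6e 7c a2) = 36; tag = H(41 5c 5c 5c 5c 36) = e7
m2: inner = H(2b 36 36 36 36 75 a0 d3 e2) = cd; tag = H(41 5c 5c 5c 5c cd) = 7e ← matches
m3: inner = H(2b 36 36 36 36 a7 e6 33 83) = 46; tag = H(41 5c 5c 5c 5c 46) = f7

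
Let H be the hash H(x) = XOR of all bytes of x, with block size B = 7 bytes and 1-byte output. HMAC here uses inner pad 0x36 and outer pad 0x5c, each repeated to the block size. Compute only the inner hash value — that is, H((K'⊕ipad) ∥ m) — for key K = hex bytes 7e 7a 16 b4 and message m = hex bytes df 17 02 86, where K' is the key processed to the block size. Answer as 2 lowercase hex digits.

dc

Key hex bytes 7e 7a 16 b4 is 4 bytes ≤ B = 7; zero-pad to 7 bytes: K' = 7e 7a 16 b4 00 00 00.
K' ⊕ ipad = 48 4c 20 82 36 36 36.
Inner input = 48 4c 20 82 36 36 36 ∥ df 17 02 86.
Inner hash: XOR 48⊕4c⊕20⊕82⊕36⊕36⊕36⊕df⊕17⊕02⊕86 = dc.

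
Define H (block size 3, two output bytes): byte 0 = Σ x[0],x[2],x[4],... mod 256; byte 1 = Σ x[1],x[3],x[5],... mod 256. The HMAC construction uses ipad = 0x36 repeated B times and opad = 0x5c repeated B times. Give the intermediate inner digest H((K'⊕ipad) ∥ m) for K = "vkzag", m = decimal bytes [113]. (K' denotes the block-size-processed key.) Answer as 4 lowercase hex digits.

Key "vkzag" = 76 6b 7a 61 67 is 5 bytes > B = 3, so hash it first: H(key) = 57 cc, then zero-pad to 3 bytes: K' = 57 cc 00.
K' ⊕ ipad = 61 fa 36.
Inner input = 61 fa 36 ∥ 71.
Inner hash: even-index sum = 151 mod 256 = 151; odd-index sum = 363 mod 256 = 107 → 97 6b.

976b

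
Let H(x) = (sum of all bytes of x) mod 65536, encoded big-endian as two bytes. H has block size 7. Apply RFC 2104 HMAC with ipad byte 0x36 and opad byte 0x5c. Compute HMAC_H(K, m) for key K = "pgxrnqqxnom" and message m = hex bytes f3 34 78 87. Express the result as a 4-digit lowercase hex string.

Key "pgxrnqqxnom" = 70 67 78 72 6e 71 71 78 6e 6f 6d is 11 bytes > B = 7, so hash it first: H(key) = 04 d3, then zero-pad to 7 bytes: K' = 04 d3 00 00 00 00 00.
K' ⊕ ipad = 32 e5 36 36 36 36 36.  K' ⊕ opad = 58 8f 5c 5c 5c 5c 5c.
Inner input = (K'⊕ipad) ∥ m = 32 e5 36 36 36 36 36 ∥ f3 34 78 87.
Inner hash: sum = 50+229+54+54+54+54+54+243+52+120+135 = 1099 → 04 4b.
Outer input = (K'⊕opad) ∥ inner = 58 8f 5c 5c 5c 5c 5c ∥ 04 4b.
Outer hash (tag): sum = 88+143+92+92+92+92+92+4+75 = 770 → 03 02.

0302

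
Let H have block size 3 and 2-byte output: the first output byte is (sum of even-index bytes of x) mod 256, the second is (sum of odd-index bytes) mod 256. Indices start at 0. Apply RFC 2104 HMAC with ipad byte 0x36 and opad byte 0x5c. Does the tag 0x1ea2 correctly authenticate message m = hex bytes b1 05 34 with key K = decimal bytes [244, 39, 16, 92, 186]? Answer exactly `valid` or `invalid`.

invalid

Key decimal bytes [244, 39, 16, 92, 186] = f4 27 10 5c ba is 5 bytes > B = 3, so hash it first: H(key) = be 83, then zero-pad to 3 bytes: K' = be 83 00.
K' ⊕ ipad = 88 b5 36; K' ⊕ opad = e2 df 5c.
Inner hash: even-index sum = 195 mod 256 = 195; odd-index sum = 410 mod 256 = 154 → c3 9a.
Outer hash (recomputed tag): even-index sum = 472 mod 256 = 216; odd-index sum = 418 mod 256 = 162 → d8 a2.
Recomputed tag = d8a2; claimed = 1ea2 → mismatch.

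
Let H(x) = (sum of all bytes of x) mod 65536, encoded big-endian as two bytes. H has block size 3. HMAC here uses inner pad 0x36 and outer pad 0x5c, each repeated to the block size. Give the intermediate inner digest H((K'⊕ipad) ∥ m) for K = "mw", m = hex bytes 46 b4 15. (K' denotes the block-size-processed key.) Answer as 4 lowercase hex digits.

Key "mw" = 6d 77 is 2 bytes ≤ B = 3; zero-pad to 3 bytes: K' = 6d 77 00.
K' ⊕ ipad = 5b 41 36.
Inner input = 5b 41 36 ∥ 46 b4 15.
Inner hash: sum = 91+65+54+70+180+21 = 481 → 01 e1.

01e1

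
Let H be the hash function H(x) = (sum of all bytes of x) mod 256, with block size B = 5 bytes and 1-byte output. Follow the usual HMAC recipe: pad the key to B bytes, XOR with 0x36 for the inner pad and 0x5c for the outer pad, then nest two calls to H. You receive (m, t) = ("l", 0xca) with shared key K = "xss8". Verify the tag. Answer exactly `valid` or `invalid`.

Key "xss8" = 78 73 73 38 is 4 bytes ≤ B = 5; zero-pad to 5 bytes: K' = 78 73 73 38 00.
K' ⊕ ipad = 4e 45 45 0e 36; K' ⊕ opad = 24 2f 2f 64 5c.
Inner hash: sum = 78+69+69+14+54+108 = 392; mod 256 = 136 → 88.
Outer hash (recomputed tag): sum = 36+47+47+100+92+136 = 458; mod 256 = 202 → ca.
Recomputed tag = ca; claimed = ca → match.

valid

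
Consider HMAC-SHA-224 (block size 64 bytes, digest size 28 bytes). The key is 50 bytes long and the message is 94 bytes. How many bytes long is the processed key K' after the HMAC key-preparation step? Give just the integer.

Key is 50 ≤ 64 bytes, zero-padded: |K'| = 64.

64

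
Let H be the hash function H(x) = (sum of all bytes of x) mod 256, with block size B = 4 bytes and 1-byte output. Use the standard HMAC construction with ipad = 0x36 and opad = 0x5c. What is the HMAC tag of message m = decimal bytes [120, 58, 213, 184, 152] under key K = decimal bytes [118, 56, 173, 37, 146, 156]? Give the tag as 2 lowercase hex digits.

Key decimal bytes [118, 56, 173, 37, 146, 156] = 76 38 ad 25 92 9c is 6 bytes > B = 4, so hash it first: H(key) = ae, then zero-pad to 4 bytes: K' = ae 00 00 00.
K' ⊕ ipad = 98 36 36 36.  K' ⊕ opad = f2 5c 5c 5c.
Inner input = (K'⊕ipad) ∥ m = 98 36 36 36 ∥ 78 3a d5 b8 98.
Inner hash: sum = 152+54+54+54+120+58+213+184+152 = 1041; mod 256 = 17 → 11.
Outer input = (K'⊕opad) ∥ inner = f2 5c 5c 5c ∥ 11.
Outer hash (tag): sum = 242+92+92+92+17 = 535; mod 256 = 23 → 17.

17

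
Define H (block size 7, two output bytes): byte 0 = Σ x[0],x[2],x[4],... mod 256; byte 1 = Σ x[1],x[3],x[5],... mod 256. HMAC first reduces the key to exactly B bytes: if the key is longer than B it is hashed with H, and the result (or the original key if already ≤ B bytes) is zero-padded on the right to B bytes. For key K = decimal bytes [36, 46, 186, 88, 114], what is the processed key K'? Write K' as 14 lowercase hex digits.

Key decimal bytes [36, 46, 186, 88, 114] = 24 2e ba 58 72 is 5 bytes ≤ B = 7; zero-pad to 7 bytes: K' = 24 2e ba 58 72 00 00.

242eba58720000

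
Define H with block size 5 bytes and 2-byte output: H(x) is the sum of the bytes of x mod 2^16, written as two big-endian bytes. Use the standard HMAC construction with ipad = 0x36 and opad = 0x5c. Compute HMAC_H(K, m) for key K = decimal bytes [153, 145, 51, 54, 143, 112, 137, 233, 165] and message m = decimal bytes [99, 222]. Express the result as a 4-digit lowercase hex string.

Key decimal bytes [153, 145, 51, 54, 143, 112, 137, 233, 165] = 99 91 33 36 8f 70 89 e9 a5 is 9 bytes > B = 5, so hash it first: H(key) = 04 a9, then zero-pad to 5 bytes: K' = 04 a9 00 00 00.
K' ⊕ ipad = 32 9f 36 36 36.  K' ⊕ opad = 58 f5 5c 5c 5c.
Inner input = (K'⊕ipad) ∥ m = 32 9f 36 36 36 ∥ 63 de.
Inner hash: sum = 50+159+54+54+54+99+222 = 692 → 02 b4.
Outer input = (K'⊕opad) ∥ inner = 58 f5 5c 5c 5c ∥ 02 b4.
Outer hash (tag): sum = 88+245+92+92+92+2+180 = 791 → 03 17.

0317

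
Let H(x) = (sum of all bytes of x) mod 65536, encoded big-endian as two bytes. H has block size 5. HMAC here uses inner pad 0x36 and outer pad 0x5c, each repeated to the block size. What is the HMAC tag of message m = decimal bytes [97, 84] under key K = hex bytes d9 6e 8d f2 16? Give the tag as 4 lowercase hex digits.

031e

Key hex bytes d9 6e 8d f2 16 is exactly B = 5 bytes: K' = d9 6e 8d f2 16.
K' ⊕ ipad = ef 58 bb c4 20.  K' ⊕ opad = 85 32 d1 ae 4a.
Inner input = (K'⊕ipad) ∥ m = ef 58 bb c4 20 ∥ 61 54.
Inner hash: sum = 239+88+187+196+32+97+84 = 923 → 03 9b.
Outer input = (K'⊕opad) ∥ inner = 85 32 d1 ae 4a ∥ 03 9b.
Outer hash (tag): sum = 133+50+209+174+74+3+155 = 798 → 03 1e.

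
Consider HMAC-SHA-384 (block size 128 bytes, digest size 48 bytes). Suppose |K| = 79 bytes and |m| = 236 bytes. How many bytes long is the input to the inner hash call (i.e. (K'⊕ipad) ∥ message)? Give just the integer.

Key is 79 ≤ 128 bytes, zero-padded: |K'| = 128.
Inner input = (K'⊕ipad) ∥ m → 128 + 236 = 364 bytes.

364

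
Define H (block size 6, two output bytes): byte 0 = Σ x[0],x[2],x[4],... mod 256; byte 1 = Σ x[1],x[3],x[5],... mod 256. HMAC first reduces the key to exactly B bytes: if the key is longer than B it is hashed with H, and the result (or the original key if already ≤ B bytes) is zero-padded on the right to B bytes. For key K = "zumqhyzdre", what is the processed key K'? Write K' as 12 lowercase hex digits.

3b2800000000

|K| = 10 > B = 6, so first hash the key.
H(K): even-index sum = 571 mod 256 = 59; odd-index sum = 552 mod 256 = 40 → 3b 28.
Zero-pad H(K) = 3b 28 to 6 bytes: K' = 3b 28 00 00 00 00.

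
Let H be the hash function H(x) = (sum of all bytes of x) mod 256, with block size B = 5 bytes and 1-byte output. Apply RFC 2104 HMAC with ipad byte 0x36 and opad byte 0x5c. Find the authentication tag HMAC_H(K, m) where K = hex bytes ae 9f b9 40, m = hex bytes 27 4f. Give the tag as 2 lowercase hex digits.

04

Key hex bytes ae 9f b9 40 is 4 bytes ≤ B = 5; zero-pad to 5 bytes: K' = ae 9f b9 40 00.
K' ⊕ ipad = 98 a9 8f 76 36.  K' ⊕ opad = f2 c3 e5 1c 5c.
Inner input = (K'⊕ipad) ∥ m = 98 a9 8f 76 36 ∥ 27 4f.
Inner hash: sum = 152+169+143+118+54+39+79 = 754; mod 256 = 242 → f2.
Outer input = (K'⊕opad) ∥ inner = f2 c3 e5 1c 5c ∥ f2.
Outer hash (tag): sum = 242+195+229+28+92+242 = 1028; mod 256 = 4 → 04.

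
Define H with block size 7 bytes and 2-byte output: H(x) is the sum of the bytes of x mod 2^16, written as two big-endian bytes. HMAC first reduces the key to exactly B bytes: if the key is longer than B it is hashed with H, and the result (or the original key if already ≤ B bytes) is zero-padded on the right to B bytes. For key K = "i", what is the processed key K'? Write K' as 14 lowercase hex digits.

69000000000000

Key "i" = 69 is 1 byte ≤ B = 7; zero-pad to 7 bytes: K' = 69 00 00 00 00 00 00.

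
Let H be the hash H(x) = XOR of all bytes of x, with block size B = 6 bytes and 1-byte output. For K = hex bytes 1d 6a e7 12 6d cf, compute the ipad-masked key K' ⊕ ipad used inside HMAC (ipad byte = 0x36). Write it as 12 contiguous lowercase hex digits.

2b5cd1245bf9

Key hex bytes 1d 6a e7 12 6d cf is exactly B = 6 bytes: K' = 1d 6a e7 12 6d cf.
XOR each byte with 0x36: 1d⊕36=2b, 6a⊕36=5c, e7⊕36=d1, 12⊕36=24, 6d⊕36=5b, cf⊕36=f9.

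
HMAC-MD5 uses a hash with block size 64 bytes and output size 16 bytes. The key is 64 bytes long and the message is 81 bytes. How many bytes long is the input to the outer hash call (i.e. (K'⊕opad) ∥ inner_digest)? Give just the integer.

80

Key is 64 ≤ 64 bytes, zero-padded: |K'| = 64.
Outer input = (K'⊕opad) ∥ H(inner) → 64 + 16 = 80 bytes.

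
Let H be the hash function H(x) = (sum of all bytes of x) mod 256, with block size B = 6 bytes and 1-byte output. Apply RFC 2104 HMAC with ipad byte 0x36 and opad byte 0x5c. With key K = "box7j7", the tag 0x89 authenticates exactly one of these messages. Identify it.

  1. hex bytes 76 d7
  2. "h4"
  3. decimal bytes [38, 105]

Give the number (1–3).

3

Key "box7j7" = 62 6f 78 37 6a 37 is exactly B = 6 bytes: K' = 62 6f 78 37 6a 37.
K' ⊕ ipad = 54 59 4e 01 5c 01; K' ⊕ opad = 3e 33 24 6b 36 6b.
m1: inner = H(54 59 4e 01 5c 01 76 d7) = a6; tag = H(3e 33 24 6b 36 6b a6) = 47
m2: inner = H(54 59 4e 01 5c 01 68 34) = f5; tag = H(3e 33 24 6b 36 6b f5) = 96
m3: inner = H(54 59 4e 01 5c 01 26 69) = e8; tag = H(3e 33 24 6b 36 6b e8) = 89 ← matches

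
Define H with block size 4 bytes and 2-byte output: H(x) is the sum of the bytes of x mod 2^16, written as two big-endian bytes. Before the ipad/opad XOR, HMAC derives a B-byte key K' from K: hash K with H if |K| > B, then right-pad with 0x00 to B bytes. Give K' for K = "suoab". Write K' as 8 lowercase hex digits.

|K| = 5 > B = 4, so first hash the key.
H(K): sum = 115+117+111+97+98 = 538 → 02 1a.
Zero-pad H(K) = 02 1a to 4 bytes: K' = 02 1a 00 00.

021a0000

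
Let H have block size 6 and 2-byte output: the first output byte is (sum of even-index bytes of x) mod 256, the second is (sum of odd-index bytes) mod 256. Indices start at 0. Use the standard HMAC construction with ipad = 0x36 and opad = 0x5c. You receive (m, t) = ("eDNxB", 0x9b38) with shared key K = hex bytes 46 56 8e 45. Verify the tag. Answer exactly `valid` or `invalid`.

invalid

Key hex bytes 46 56 8e 45 is 4 bytes ≤ B = 6; zero-pad to 6 bytes: K' = 46 56 8e 45 00 00.
K' ⊕ ipad = 70 60 b8 73 36 36; K' ⊕ opad = 1a 0a d2 19 5c 5c.
Inner hash: even-index sum = 595 mod 256 = 83; odd-index sum = 453 mod 256 = 197 → 53 c5.
Outer hash (recomputed tag): even-index sum = 411 mod 256 = 155; odd-index sum = 324 mod 256 = 68 → 9b 44.
Recomputed tag = 9b44; claimed = 9b38 → mismatch.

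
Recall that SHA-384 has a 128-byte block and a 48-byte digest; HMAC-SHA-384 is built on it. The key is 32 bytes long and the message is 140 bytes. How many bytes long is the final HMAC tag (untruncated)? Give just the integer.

48

The tag is one SHA-384 digest: 48 bytes.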